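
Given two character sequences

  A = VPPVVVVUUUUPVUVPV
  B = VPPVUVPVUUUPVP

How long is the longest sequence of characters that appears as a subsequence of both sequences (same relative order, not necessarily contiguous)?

Taking V [1,1], P [2,2], P [3,3], V [4,4], V [5,6], V [7,8], U [9,9], U [10,10], U [11,11], P [12,12], V [15,13], P [16,14] gives a common subsequence of length 12, and the DP table's final entry dp[17][14] is also 12, so no common subsequence is longer.

12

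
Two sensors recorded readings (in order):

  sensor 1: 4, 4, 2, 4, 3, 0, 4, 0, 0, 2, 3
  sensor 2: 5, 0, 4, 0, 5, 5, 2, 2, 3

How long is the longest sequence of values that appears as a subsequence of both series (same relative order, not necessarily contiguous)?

5

Taking 0 (sensor 1 #6, sensor 2 #2) → 4 (sensor 1 #7, sensor 2 #3) → 0 (sensor 1 #8, sensor 2 #4) → 2 (sensor 1 #10, sensor 2 #8) → 3 (sensor 1 #11, sensor 2 #9) gives a common subsequence of length 5. The LCS DP gives dp[11][9] = 5, so this is optimal.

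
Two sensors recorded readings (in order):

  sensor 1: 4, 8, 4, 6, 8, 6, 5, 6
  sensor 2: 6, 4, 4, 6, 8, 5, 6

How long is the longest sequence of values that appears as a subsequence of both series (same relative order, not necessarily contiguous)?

6

Let dp[i][j] be the LCS length of the first i values of sensor 1 and the first j values of sensor 2. dp[i][j] = dp[i-1][j-1]+1 when the i-th and j-th values match, else max(dp[i-1][j], dp[i][j-1]).
    ·  6  4  4  6  8  5  6
 ·  0  0  0  0  0  0  0  0
 4  0  0  1  1  1  1  1  1
 8  0  0  1  1  1  2  2  2
 4  0  0  1  2  2  2  2  2
 6  0  1  1  2  3  3  3  3
 8  0  1  1  2  3  4  4  4
 6  0  1  1  2  3  4  4  5
 5  0  1  1  2  3  4  5  5
 6  0  1  1  2  3  4  5  6
dp[8][7] = 6. One LCS (by backtracking along matches): 4, 4, 6, 8, 5, 6.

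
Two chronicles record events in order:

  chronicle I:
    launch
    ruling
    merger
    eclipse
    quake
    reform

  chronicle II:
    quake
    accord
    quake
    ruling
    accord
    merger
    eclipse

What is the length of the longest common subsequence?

Taking ruling [2,4], then merger [3,6], then eclipse [4,7] gives a common subsequence of length 3, and the DP table's final entry dp[6][7] is also 3, so no common subsequence is longer.

3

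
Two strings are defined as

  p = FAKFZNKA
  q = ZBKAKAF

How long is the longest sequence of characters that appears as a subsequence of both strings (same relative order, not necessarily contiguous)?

3

Let dp[i][j] be the LCS length of the first i characters of p and the first j characters of q. dp[i][j] = dp[i-1][j-1]+1 when the i-th and j-th characters match, else max(dp[i-1][j], dp[i][j-1]).
    ·  Z  B  K  A  K  A  F
 ·  0  0  0  0  0  0  0  0
 F  0  0  0  0  0  0  0  1
 A  0  0  0  0  1  1  1  1
 K  0  0  0  1  1  2  2  2
 F  0  0  0  1  1  2  2  3
 Z  0  1  1  1  1  2  2  3
 N  0  1  1  1  1  2  2  3
 K  0  1  1  2  2  2  2  3
 A  0  1  1  2  3  3  3  3
dp[8][7] = 3. One LCS (by backtracking along matches): AKF.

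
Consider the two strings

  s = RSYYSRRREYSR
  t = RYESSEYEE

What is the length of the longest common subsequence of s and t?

Taking R (s #1, t #1), then S (s #2, t #4), then S (s #5, t #5), then E (s #9, t #6), then Y (s #10, t #7) gives a common subsequence of length 5, and the DP table's final entry dp[12][9] is also 5, so no common subsequence is longer.

5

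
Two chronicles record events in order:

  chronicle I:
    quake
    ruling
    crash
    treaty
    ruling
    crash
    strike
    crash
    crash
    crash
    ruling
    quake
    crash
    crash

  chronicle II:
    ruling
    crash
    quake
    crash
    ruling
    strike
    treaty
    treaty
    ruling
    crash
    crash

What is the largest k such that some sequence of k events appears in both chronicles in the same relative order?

One common subsequence of length 7: quake (chronicle I #1, chronicle II #3), crash (chronicle I #3, chronicle II #4), ruling (chronicle I #5, chronicle II #5), strike (chronicle I #7, chronicle II #6), ruling (chronicle I #11, chronicle II #9), crash (chronicle I #13, chronicle II #10), crash (chronicle I #14, chronicle II #11). The LCS DP gives dp[14][11] = 7, so this is optimal.

7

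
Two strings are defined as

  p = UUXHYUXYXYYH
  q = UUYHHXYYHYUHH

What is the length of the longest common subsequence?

Pick U [1,1]; then U [2,2]; then H [4,5]; then X [7,6]; then Y [8,7]; then Y [10,8]; then Y [11,10]; then H [12,13]; all 8 characters appear in both, in order. dp[12][13] = 8 confirms this is the maximum.

8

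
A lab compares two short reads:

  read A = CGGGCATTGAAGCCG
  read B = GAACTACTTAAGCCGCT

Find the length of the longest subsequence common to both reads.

Pick G at read A[2]=read B[1] → C at read A[5]=read B[4] → A at read A[6]=read B[6] → T at read A[7]=read B[8] → T at read A[8]=read B[9] → A at read A[10]=read B[10] → A at read A[11]=read B[11] → G at read A[12]=read B[12] → C at read A[13]=read B[13] → C at read A[14]=read B[14] → G at read A[15]=read B[15]; all 11 bases appear in both, in order. The LCS DP gives dp[15][17] = 11, so this is optimal.

11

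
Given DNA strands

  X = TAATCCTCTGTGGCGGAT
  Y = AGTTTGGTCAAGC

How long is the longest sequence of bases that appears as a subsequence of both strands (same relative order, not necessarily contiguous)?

Taking A (X #2, Y #1), T (X #4, Y #3), T (X #7, Y #4), T (X #9, Y #5), G (X #10, Y #7), T (X #11, Y #8), G (X #13, Y #12), C (X #14, Y #13) gives a common subsequence of length 8. The LCS DP gives dp[18][13] = 8, so this is optimal.

8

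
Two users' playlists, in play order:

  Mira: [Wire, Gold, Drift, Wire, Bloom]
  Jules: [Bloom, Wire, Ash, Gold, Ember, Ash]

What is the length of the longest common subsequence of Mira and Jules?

Match Wire (Mira #1, Jules #2), then Gold (Mira #2, Jules #4) — 2 songs in the same relative order in both, and the DP table's final entry dp[5][6] is also 2, so no common subsequence is longer.

2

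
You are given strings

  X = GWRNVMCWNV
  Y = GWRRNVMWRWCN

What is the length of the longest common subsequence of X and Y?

One common subsequence of length 8: G at X[1]=Y[1] → W at X[2]=Y[2] → R at X[3]=Y[4] → N at X[4]=Y[5] → V at X[5]=Y[6] → M at X[6]=Y[7] → C at X[7]=Y[11] → N at X[9]=Y[12]. The LCS DP gives dp[10][12] = 8, so this is optimal.

8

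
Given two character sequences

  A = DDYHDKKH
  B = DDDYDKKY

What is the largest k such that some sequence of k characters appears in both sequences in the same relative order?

6

Match D at A[1]=B[2]; then D at A[2]=B[3]; then Y at A[3]=B[4]; then D at A[5]=B[5]; then K at A[6]=B[6]; then K at A[7]=B[7] — 6 characters in the same relative order in both. dp[8][8] = 6 confirms this is the maximum.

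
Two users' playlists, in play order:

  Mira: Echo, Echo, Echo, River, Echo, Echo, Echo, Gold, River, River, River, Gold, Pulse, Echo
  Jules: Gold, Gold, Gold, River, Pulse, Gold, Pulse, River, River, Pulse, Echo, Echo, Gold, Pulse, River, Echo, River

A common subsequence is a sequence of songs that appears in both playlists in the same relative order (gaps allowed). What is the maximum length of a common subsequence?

7

Match River at Mira[4]=Jules[4], Gold at Mira[8]=Jules[6], River at Mira[9]=Jules[8], River at Mira[10]=Jules[9], Gold at Mira[12]=Jules[13], Pulse at Mira[13]=Jules[14], Echo at Mira[14]=Jules[16] — 7 songs in the same relative order in both, and the DP table's final entry dp[14][17] is also 7, so no common subsequence is longer.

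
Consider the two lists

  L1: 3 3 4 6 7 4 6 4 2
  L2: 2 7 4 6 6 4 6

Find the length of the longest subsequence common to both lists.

4

Let dp[i][j] be the LCS length of the first i values of L1 and the first j values of L2. dp[i][j] = dp[i-1][j-1]+1 when the i-th and j-th values match, else max(dp[i-1][j], dp[i][j-1]).
    ·  2  7  4  6  6  4  6
 ·  0  0  0  0  0  0  0  0
 3  0  0  0  0  0  0  0  0
 3  0  0  0  0  0  0  0  0
 4  0  0  0  1  1  1  1  1
 6  0  0  0  1  2  2  2  2
 7  0  0  1  1  2  2  2  2
 4  0  0  1  2  2  2  3  3
 6  0  0  1  2  3  3  3  4
 4  0  0  1  2  3  3  4  4
 2  0  1  1  2  3  3  4  4
dp[9][7] = 4. One LCS (by backtracking along matches): 4, 6, 4, 6.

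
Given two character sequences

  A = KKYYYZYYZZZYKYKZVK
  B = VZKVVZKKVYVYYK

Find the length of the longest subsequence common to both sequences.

One common subsequence of length 6: K (A #1, B #7); then K (A #2, B #8); then Y (A #3, B #10); then Y (A #12, B #12); then Y (A #14, B #13); then K (A #18, B #14), and the DP table's final entry dp[18][14] is also 6, so no common subsequence is longer.

6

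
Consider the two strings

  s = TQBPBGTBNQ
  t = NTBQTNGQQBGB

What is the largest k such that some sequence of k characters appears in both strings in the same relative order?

Let dp[i][j] be the LCS length of the first i characters of s and the first j characters of t. dp[i][j] = dp[i-1][j-1]+1 when the i-th and j-th characters match, else max(dp[i-1][j], dp[i][j-1]).
    ·  N  T  B  Q  T  N  G  Q  Q  B  G  B
 ·  0  0  0  0  0  0  0  0  0  0  0  0  0
 T  0  0  1  1  1  1  1  1  1  1  1  1  1
 Q  0  0  1  1  2  2  2  2  2  2  2  2  2
 B  0  0  1  2  2  2  2  2  2  2  3  3  3
 P  0  0  1  2  2  2  2  2  2  2  3  3  3
 B  0  0  1  2  2  2  2  2  2  2  3  3  4
 G  0  0  1  2  2  2  2  3  3  3  3  4  4
 T  0  0  1  2  2  3  3  3  3  3  3  4  4
 B  0  0  1  2  2  3  3  3  3  3  4  4  5
 N  0  1  1  2  2  3  4  4  4  4  4  4  5
 Q  0  1  1  2  3  3  4  4  5  5  5  5  5
dp[10][12] = 5. One LCS (by backtracking along matches): TQBGB.

5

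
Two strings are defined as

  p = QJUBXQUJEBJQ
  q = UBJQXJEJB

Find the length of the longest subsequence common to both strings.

Let dp[i][j] be the LCS length of the first i characters of p and the first j characters of q. dp[i][j] = dp[i-1][j-1]+1 when the i-th and j-th characters match, else max(dp[i-1][j], dp[i][j-1]).
    ·  U  B  J  Q  X  J  E  J  B
 ·  0  0  0  0  0  0  0  0  0  0
 Q  0  0  0  0  1  1  1  1  1  1
 J  0  0  0  1  1  1  2  2  2  2
 U  0  1  1  1  1  1  2  2  2  2
 B  0  1  2  2  2  2  2  2  2  3
 X  0  1  2  2  2  3  3  3  3  3
 Q  0  1  2  2  3  3  3  3  3  3
 U  0  1  2  2  3  3  3  3  3  3
 J  0  1  2  3  3  3  4  4  4  4
 E  0  1  2  3  3  3  4  5  5  5
 B  0  1  2  3  3  3  4  5  5  6
 J  0  1  2  3  3  3  4  5  6  6
 Q  0  1  2  3  4  4  4  5  6  6
dp[12][9] = 6. One LCS (by backtracking along matches): UBXJEB.

6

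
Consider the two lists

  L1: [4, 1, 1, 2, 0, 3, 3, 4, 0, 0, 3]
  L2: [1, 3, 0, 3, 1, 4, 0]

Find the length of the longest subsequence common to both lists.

Let dp[i][j] be the LCS length of the first i values of L1 and the first j values of L2. dp[i][j] = dp[i-1][j-1]+1 when the i-th and j-th values match, else max(dp[i-1][j], dp[i][j-1]).
    ·  1  3  0  3  1  4  0
 ·  0  0  0  0  0  0  0  0
 4  0  0  0  0  0  0  1  1
 1  0  1  1  1  1  1  1  1
 1  0  1  1  1  1  2  2  2
 2  0  1  1  1  1  2  2  2
 0  0  1  1  2  2  2  2  3
 3  0  1  2  2  3  3  3  3
 3  0  1  2  2  3  3  3  3
 4  0  1  2  2  3  3  4  4
 0  0  1  2  3  3  3  4  5
 0  0  1  2  3  3  3  4  5
 3  0  1  2  3  4  4  4  5
dp[11][7] = 5. One LCS (by backtracking along matches): 1, 0, 3, 4, 0.

5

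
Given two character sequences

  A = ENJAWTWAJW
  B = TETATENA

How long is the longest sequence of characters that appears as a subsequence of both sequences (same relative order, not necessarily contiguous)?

Let dp[i][j] be the LCS length of the first i characters of A and the first j characters of B. dp[i][j] = dp[i-1][j-1]+1 when the i-th and j-th characters match, else max(dp[i-1][j], dp[i][j-1]).
    ·  T  E  T  A  T  E  N  A
 ·  0  0  0  0  0  0  0  0  0
 E  0  0  1  1  1  1  1  1  1
 N  0  0  1  1  1  1  1  2  2
 J  0  0  1  1  1  1  1  2  2
 A  0  0  1  1  2  2  2  2  3
 W  0  0  1  1  2  2  2  2  3
 T  0  1  1  2  2  3  3  3  3
 W  0  1  1  2  2  3  3  3  3
 A  0  1  1  2  3  3  3  3  4
 J  0  1  1  2  3  3  3  3  4
 W  0  1  1  2  3  3  3  3  4
dp[10][8] = 4. One LCS (by backtracking along matches): EATA.

4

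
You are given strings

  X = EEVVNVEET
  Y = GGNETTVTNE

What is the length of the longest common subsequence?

Let dp[i][j] be the LCS length of the first i characters of X and the first j characters of Y. dp[i][j] = dp[i-1][j-1]+1 when the i-th and j-th characters match, else max(dp[i-1][j], dp[i][j-1]).
    ·  G  G  N  E  T  T  V  T  N  E
 ·  0  0  0  0  0  0  0  0  0  0  0
 E  0  0  0  0  1  1  1  1  1  1  1
 E  0  0  0  0  1  1  1  1  1  1  2
 V  0  0  0  0  1  1  1  2  2  2  2
 V  0  0  0  0  1  1  1  2  2  2  2
 N  0  0  0  1  1  1  1  2  2  3  3
 V  0  0  0  1  1  1  1  2  2  3  3
 E  0  0  0  1  2  2  2  2  2  3  4
 E  0  0  0  1  2  2  2  2  2  3  4
 T  0  0  0  1  2  3  3  3  3  3  4
dp[9][10] = 4. One LCS (by backtracking along matches): EVNE.

4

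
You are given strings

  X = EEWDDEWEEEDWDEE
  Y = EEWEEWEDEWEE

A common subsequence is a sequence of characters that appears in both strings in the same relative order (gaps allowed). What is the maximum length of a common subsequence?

One common subsequence of length 10: E (X #1, Y #1) → E (X #2, Y #2) → W (X #3, Y #3) → E (X #6, Y #5) → W (X #7, Y #6) → E (X #8, Y #7) → E (X #10, Y #9) → W (X #12, Y #10) → E (X #14, Y #11) → E (X #15, Y #12). Since dp[15][12] = 10, nothing longer is possible.

10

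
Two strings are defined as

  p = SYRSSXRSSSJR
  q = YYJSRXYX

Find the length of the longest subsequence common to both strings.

3

Let dp[i][j] be the LCS length of the first i characters of p and the first j characters of q. dp[i][j] = dp[i-1][j-1]+1 when the i-th and j-th characters match, else max(dp[i-1][j], dp[i][j-1]).
    ·  Y  Y  J  S  R  X  Y  X
 ·  0  0  0  0  0  0  0  0  0
 S  0  0  0  0  1  1  1  1  1
 Y  0  1  1  1  1  1  1  2  2
 R  0  1  1  1  1  2  2  2  2
 S  0  1  1  1  2  2  2  2  2
 S  0  1  1  1  2  2  2  2  2
 X  0  1  1  1  2  2  3  3  3
 R  0  1  1  1  2  3  3  3  3
 S  0  1  1  1  2  3  3  3  3
 S  0  1  1  1  2  3  3  3  3
 S  0  1  1  1  2  3  3  3  3
 J  0  1  1  2  2  3  3  3  3
 R  0  1  1  2  2  3  3  3  3
dp[12][8] = 3. One LCS (by backtracking along matches): SYX.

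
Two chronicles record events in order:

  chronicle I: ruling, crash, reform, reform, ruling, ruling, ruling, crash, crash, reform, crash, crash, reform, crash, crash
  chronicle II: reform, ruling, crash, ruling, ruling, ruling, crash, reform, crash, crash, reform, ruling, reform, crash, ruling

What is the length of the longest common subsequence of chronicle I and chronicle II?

One common subsequence of length 11: ruling [1,2], then crash [2,3], then ruling [5,4], then ruling [6,5], then ruling [7,6], then crash [9,7], then reform [10,8], then crash [11,9], then crash [12,10], then reform [13,13], then crash [14,14]. Since dp[15][15] = 11, nothing longer is possible.

11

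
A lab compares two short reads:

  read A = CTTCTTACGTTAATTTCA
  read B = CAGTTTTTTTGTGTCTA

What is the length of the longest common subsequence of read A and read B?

Pick C at read A[1]=read B[1], then T at read A[2]=read B[4], then T at read A[3]=read B[5], then T at read A[5]=read B[6], then T at read A[6]=read B[7], then T at read A[10]=read B[8], then T at read A[11]=read B[9], then T at read A[14]=read B[10], then T at read A[15]=read B[12], then T at read A[16]=read B[14], then C at read A[17]=read B[15], then A at read A[18]=read B[17]; all 12 bases appear in both, in order, and the DP table's final entry dp[18][17] is also 12, so no common subsequence is longer.

12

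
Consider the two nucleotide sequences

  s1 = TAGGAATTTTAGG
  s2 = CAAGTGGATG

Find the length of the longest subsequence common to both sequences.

Taking T [1,5], then G [3,6], then G [4,7], then A [6,8], then T [10,9], then G [13,10] gives a common subsequence of length 6, and the DP table's final entry dp[13][10] is also 6, so no common subsequence is longer.

6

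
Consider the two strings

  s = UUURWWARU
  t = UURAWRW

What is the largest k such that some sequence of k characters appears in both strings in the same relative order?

5

Let dp[i][j] be the LCS length of the first i characters of s and the first j characters of t. dp[i][j] = dp[i-1][j-1]+1 when the i-th and j-th characters match, else max(dp[i-1][j], dp[i][j-1]).
    ·  U  U  R  A  W  R  W
 ·  0  0  0  0  0  0  0  0
 U  0  1  1  1  1  1  1  1
 U  0  1  2  2  2  2  2  2
 U  0  1  2  2  2  2  2  2
 R  0  1  2  3  3  3  3  3
 W  0  1  2  3  3  4  4  4
 W  0  1  2  3  3  4  4  5
 A  0  1  2  3  4  4  4  5
 R  0  1  2  3  4  4  5  5
 U  0  1  2  3  4  4  5  5
dp[9][7] = 5. One LCS (by backtracking along matches): UURWW.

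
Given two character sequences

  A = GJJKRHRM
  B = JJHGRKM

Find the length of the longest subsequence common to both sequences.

5

Pick J (A #2, B #1) → J (A #3, B #2) → H (A #6, B #3) → R (A #7, B #5) → M (A #8, B #7); all 5 characters appear in both, in order, and the DP table's final entry dp[8][7] is also 5, so no common subsequence is longer.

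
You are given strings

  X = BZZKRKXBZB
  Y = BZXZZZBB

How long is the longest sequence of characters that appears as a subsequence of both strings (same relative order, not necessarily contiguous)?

Pick B (X #1, Y #1) → Z (X #2, Y #5) → Z (X #3, Y #6) → B (X #8, Y #7) → B (X #10, Y #8); all 5 characters appear in both, in order. Since dp[10][8] = 5, nothing longer is possible.

5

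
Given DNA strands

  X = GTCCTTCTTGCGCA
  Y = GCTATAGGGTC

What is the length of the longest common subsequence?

Taking G [1,1] → C [4,2] → T [5,3] → T [6,5] → G [10,8] → G [12,9] → C [13,11] gives a common subsequence of length 7, and the DP table's final entry dp[14][11] is also 7, so no common subsequence is longer.

7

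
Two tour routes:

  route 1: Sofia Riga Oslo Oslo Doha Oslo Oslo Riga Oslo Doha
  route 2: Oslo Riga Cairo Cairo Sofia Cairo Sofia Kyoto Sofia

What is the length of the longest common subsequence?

2

One common subsequence of length 2: Oslo (route 1 #7, route 2 #1), Riga (route 1 #8, route 2 #2). The LCS DP gives dp[10][9] = 2, so this is optimal.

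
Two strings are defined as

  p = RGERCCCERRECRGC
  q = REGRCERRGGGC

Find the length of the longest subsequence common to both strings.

9

Taking R at p[1]=q[1] → G at p[2]=q[3] → R at p[4]=q[4] → C at p[7]=q[5] → E at p[8]=q[6] → R at p[9]=q[7] → R at p[10]=q[8] → G at p[14]=q[11] → C at p[15]=q[12] gives a common subsequence of length 9. The LCS DP gives dp[15][12] = 9, so this is optimal.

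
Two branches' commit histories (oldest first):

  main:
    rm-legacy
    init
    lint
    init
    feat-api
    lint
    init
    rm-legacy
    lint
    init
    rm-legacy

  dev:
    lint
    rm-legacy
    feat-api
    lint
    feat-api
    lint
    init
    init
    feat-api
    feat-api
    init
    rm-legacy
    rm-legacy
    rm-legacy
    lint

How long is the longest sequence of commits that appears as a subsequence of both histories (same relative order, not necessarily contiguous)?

7

One common subsequence of length 7: rm-legacy [1,2] → init [2,7] → init [4,8] → feat-api [5,10] → init [7,11] → rm-legacy [8,14] → lint [9,15], and the DP table's final entry dp[11][15] is also 7, so no common subsequence is longer.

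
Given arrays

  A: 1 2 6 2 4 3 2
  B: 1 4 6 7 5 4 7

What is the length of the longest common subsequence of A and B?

3

Let dp[i][j] be the LCS length of the first i values of A and the first j values of B. dp[i][j] = dp[i-1][j-1]+1 when the i-th and j-th values match, else max(dp[i-1][j], dp[i][j-1]).
    ·  1  4  6  7  5  4  7
 ·  0  0  0  0  0  0  0  0
 1  0  1  1  1  1  1  1  1
 2  0  1  1  1  1  1  1  1
 6  0  1  1  2  2  2  2  2
 2  0  1  1  2  2  2  2  2
 4  0  1  2  2  2  2  3  3
 3  0  1  2  2  2  2  3  3
 2  0  1  2  2  2  2  3  3
dp[7][7] = 3. One LCS (by backtracking along matches): 1, 6, 4.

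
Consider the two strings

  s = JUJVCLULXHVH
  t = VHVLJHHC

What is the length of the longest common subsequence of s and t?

Let dp[i][j] be the LCS length of the first i characters of s and the first j characters of t. dp[i][j] = dp[i-1][j-1]+1 when the i-th and j-th characters match, else max(dp[i-1][j], dp[i][j-1]).
    ·  V  H  V  L  J  H  H  C
 ·  0  0  0  0  0  0  0  0  0
 J  0  0  0  0  0  1  1  1  1
 U  0  0  0  0  0  1  1  1  1
 J  0  0  0  0  0  1  1  1  1
 V  0  1  1  1  1  1  1  1  1
 C  0  1  1  1  1  1  1  1  2
 L  0  1  1  1  2  2  2  2  2
 U  0  1  1  1  2  2  2  2  2
 L  0  1  1  1  2  2  2  2  2
 X  0  1  1  1  2  2  2  2  2
 H  0  1  2  2  2  2  3  3  3
 V  0  1  2  3  3  3  3  3  3
 H  0  1  2  3  3  3  4  4  4
dp[12][8] = 4. One LCS (by backtracking along matches): VLHH.

4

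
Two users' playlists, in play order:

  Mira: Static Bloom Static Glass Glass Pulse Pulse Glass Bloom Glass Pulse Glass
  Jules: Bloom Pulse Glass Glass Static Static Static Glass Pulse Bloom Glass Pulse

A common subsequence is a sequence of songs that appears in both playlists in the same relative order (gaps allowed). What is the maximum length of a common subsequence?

7

Taking Static [1,6], Static [3,7], Glass [5,8], Pulse [7,9], Bloom [9,10], Glass [10,11], Pulse [11,12] gives a common subsequence of length 7. Since dp[12][12] = 7, nothing longer is possible.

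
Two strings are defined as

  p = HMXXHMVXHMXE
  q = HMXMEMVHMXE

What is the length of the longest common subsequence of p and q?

9

Taking H at p[1]=q[1] → M at p[2]=q[2] → X at p[3]=q[3] → M at p[6]=q[6] → V at p[7]=q[7] → H at p[9]=q[8] → M at p[10]=q[9] → X at p[11]=q[10] → E at p[12]=q[11] gives a common subsequence of length 9. Since dp[12][11] = 9, nothing longer is possible.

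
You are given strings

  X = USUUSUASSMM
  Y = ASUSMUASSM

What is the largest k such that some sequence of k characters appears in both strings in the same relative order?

8

Pick S (X #2, Y #2), U (X #4, Y #3), S (X #5, Y #4), U (X #6, Y #6), A (X #7, Y #7), S (X #8, Y #8), S (X #9, Y #9), M (X #11, Y #10); all 8 characters appear in both, in order. Since dp[11][10] = 8, nothing longer is possible.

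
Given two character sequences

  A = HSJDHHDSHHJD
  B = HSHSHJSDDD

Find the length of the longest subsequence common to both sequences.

Taking H at A[1]=B[1], then S at A[2]=B[2], then H at A[6]=B[3], then S at A[8]=B[4], then H at A[10]=B[5], then J at A[11]=B[6], then D at A[12]=B[10] gives a common subsequence of length 7. The LCS DP gives dp[12][10] = 7, so this is optimal.

7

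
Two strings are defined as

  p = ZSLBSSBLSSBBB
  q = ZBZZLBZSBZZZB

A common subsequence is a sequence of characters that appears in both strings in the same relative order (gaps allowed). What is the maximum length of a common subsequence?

6

Match Z at p[1]=q[4], L at p[3]=q[5], B at p[4]=q[6], S at p[6]=q[8], B at p[7]=q[9], B at p[13]=q[13] — 6 characters in the same relative order in both. The LCS DP gives dp[13][13] = 6, so this is optimal.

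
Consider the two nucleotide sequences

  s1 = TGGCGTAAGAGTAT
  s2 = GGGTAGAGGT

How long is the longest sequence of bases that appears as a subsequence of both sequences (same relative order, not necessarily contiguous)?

One common subsequence of length 9: G (s1 #2, s2 #1), then G (s1 #3, s2 #2), then G (s1 #5, s2 #3), then T (s1 #6, s2 #4), then A (s1 #7, s2 #5), then A (s1 #8, s2 #7), then G (s1 #9, s2 #8), then G (s1 #11, s2 #9), then T (s1 #14, s2 #10). Since dp[14][10] = 9, nothing longer is possible.

9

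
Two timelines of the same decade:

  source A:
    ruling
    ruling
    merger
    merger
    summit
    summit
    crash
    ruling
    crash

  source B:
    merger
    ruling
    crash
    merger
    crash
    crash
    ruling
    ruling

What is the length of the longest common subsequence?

Taking ruling (source A #1, source B #2) → merger (source A #3, source B #4) → crash (source A #7, source B #6) → ruling (source A #8, source B #8) gives a common subsequence of length 4. dp[9][8] = 4 confirms this is the maximum.

4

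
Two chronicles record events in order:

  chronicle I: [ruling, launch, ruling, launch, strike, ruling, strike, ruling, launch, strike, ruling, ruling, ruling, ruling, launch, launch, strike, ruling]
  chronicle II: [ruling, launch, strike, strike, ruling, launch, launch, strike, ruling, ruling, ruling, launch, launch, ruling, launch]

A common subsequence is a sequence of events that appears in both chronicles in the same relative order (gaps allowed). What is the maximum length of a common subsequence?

Match ruling [3,1], then launch [4,2], then strike [5,3], then strike [7,4], then ruling [8,5], then launch [9,7], then strike [10,8], then ruling [12,9], then ruling [13,10], then ruling [14,11], then launch [15,12], then launch [16,13], then ruling [18,14] — 13 events in the same relative order in both. The LCS DP gives dp[18][15] = 13, so this is optimal.

13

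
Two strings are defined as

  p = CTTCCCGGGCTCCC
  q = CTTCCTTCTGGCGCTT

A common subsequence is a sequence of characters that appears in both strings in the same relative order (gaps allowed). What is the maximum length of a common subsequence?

11

One common subsequence of length 11: C (p #1, q #1); then T (p #2, q #2); then T (p #3, q #3); then C (p #4, q #4); then C (p #5, q #5); then C (p #6, q #8); then G (p #7, q #10); then G (p #8, q #11); then G (p #9, q #13); then C (p #10, q #14); then T (p #11, q #16). The LCS DP gives dp[14][16] = 11, so this is optimal.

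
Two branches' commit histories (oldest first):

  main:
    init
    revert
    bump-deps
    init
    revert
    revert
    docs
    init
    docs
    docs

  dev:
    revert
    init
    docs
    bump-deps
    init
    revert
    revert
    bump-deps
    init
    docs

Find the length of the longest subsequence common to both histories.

Taking init at main[1]=dev[2] → bump-deps at main[3]=dev[4] → init at main[4]=dev[5] → revert at main[5]=dev[6] → revert at main[6]=dev[7] → init at main[8]=dev[9] → docs at main[10]=dev[10] gives a common subsequence of length 7. Since dp[10][10] = 7, nothing longer is possible.

7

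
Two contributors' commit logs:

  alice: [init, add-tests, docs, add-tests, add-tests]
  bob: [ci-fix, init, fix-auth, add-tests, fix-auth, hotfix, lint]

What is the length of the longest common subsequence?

2

One common subsequence of length 2: init at alice[1]=bob[2], then add-tests at alice[2]=bob[4]. dp[5][7] = 2 confirms this is the maximum.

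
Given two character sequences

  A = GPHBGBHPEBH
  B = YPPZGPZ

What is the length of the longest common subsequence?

3

One common subsequence of length 3: P at A[2]=B[3], then G at A[5]=B[5], then P at A[8]=B[6]. dp[11][7] = 3 confirms this is the maximum.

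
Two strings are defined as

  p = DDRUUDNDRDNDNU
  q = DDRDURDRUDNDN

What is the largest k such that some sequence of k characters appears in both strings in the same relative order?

10

One common subsequence of length 10: D at p[1]=q[1], D at p[2]=q[2], R at p[3]=q[3], U at p[4]=q[5], D at p[8]=q[7], R at p[9]=q[8], D at p[10]=q[10], N at p[11]=q[11], D at p[12]=q[12], N at p[13]=q[13]. dp[14][13] = 10 confirms this is the maximum.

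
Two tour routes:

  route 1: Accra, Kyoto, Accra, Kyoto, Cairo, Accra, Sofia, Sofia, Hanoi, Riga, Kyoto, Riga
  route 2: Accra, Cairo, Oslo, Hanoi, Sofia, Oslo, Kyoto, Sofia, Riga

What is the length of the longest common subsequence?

One common subsequence of length 5: Accra at route 1[3]=route 2[1], Cairo at route 1[5]=route 2[2], Sofia at route 1[7]=route 2[5], Sofia at route 1[8]=route 2[8], Riga at route 1[12]=route 2[9]. The LCS DP gives dp[12][9] = 5, so this is optimal.

5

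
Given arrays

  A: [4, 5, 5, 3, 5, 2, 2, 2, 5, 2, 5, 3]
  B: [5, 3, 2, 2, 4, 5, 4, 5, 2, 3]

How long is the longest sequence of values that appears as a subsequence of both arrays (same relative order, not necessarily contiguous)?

7

Let dp[i][j] be the LCS length of the first i values of A and the first j values of B. dp[i][j] = dp[i-1][j-1]+1 when the i-th and j-th values match, else max(dp[i-1][j], dp[i][j-1]).
    ·  5  3  2  2  4  5  4  5  2  3
 ·  0  0  0  0  0  0  0  0  0  0  0
 4  0  0  0  0  0  1  1  1  1  1  1
 5  0  1  1  1  1  1  2  2  2  2  2
 5  0  1  1  1  1  1  2  2  3  3  3
 3  0  1  2  2  2  2  2  2  3  3  4
 5  0  1  2  2  2  2  3  3  3  3  4
 2  0  1  2  3  3  3  3  3  3  4  4
 2  0  1  2  3  4  4  4  4  4  4  4
 2  0  1  2  3  4  4  4  4  4  5  5
 5  0  1  2  3  4  4  5  5  5  5  5
 2  0  1  2  3  4  4  5  5  5  6  6
 5  0  1  2  3  4  4  5  5  6  6  6
 3  0  1  2  3  4  4  5  5  6  6  7
dp[12][10] = 7. One LCS (by backtracking along matches): 5, 3, 2, 2, 5, 2, 3.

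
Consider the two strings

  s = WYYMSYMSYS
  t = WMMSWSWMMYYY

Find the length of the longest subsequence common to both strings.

Match W (s #1, t #1), then M (s #4, t #3), then S (s #5, t #6), then Y (s #6, t #11), then Y (s #9, t #12) — 5 characters in the same relative order in both, and the DP table's final entry dp[10][12] is also 5, so no common subsequence is longer.

5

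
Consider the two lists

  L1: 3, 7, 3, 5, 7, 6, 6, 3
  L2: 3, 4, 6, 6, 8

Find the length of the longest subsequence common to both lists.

Let dp[i][j] be the LCS length of the first i values of L1 and the first j values of L2. dp[i][j] = dp[i-1][j-1]+1 when the i-th and j-th values match, else max(dp[i-1][j], dp[i][j-1]).
    ·  3  4  6  6  8
 ·  0  0  0  0  0  0
 3  0  1  1  1  1  1
 7  0  1  1  1  1  1
 3  0  1  1  1  1  1
 5  0  1  1  1  1  1
 7  0  1  1  1  1  1
 6  0  1  1  2  2  2
 6  0  1  1  2  3  3
 3  0  1  1  2  3  3
dp[8][5] = 3. One LCS (by backtracking along matches): 3, 6, 6.

3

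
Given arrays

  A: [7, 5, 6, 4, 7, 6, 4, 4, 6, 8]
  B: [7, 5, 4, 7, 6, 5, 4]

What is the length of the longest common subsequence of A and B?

Taking 7 at A[1]=B[1]; then 5 at A[2]=B[2]; then 4 at A[4]=B[3]; then 7 at A[5]=B[4]; then 6 at A[6]=B[5]; then 4 at A[8]=B[7] gives a common subsequence of length 6, and the DP table's final entry dp[10][7] is also 6, so no common subsequence is longer.

6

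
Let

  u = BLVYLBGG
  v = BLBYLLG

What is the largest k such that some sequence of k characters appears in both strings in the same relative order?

5

Let dp[i][j] be the LCS length of the first i characters of u and the first j characters of v. dp[i][j] = dp[i-1][j-1]+1 when the i-th and j-th characters match, else max(dp[i-1][j], dp[i][j-1]).
    ·  B  L  B  Y  L  L  G
 ·  0  0  0  0  0  0  0  0
 B  0  1  1  1  1  1  1  1
 L  0  1  2  2  2  2  2  2
 V  0  1  2  2  2  2  2  2
 Y  0  1  2  2  3  3  3  3
 L  0  1  2  2  3  4  4  4
 B  0  1  2  3  3  4  4  4
 G  0  1  2  3  3  4  4  5
 G  0  1  2  3  3  4  4  5
dp[8][7] = 5. One LCS (by backtracking along matches): BLYLG.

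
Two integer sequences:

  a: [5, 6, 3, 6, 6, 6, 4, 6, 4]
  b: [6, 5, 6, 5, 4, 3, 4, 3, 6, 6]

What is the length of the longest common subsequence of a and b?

5

Match 5 [1,2] → 6 [2,3] → 3 [3,8] → 6 [6,9] → 6 [8,10] — 5 values in the same relative order in both. dp[9][10] = 5 confirms this is the maximum.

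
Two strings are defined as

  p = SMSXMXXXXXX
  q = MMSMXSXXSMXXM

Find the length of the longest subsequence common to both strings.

8

Taking M [2,2] → S [3,3] → M [5,4] → X [6,5] → X [7,7] → X [8,8] → X [9,11] → X [10,12] gives a common subsequence of length 8, and the DP table's final entry dp[11][13] is also 8, so no common subsequence is longer.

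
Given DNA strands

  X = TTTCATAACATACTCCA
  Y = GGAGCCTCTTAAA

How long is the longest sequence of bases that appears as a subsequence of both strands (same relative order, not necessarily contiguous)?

Pick T [1,7], then T [3,9], then T [6,10], then A [10,11], then A [12,12], then A [17,13]; all 6 bases appear in both, in order, and the DP table's final entry dp[17][13] is also 6, so no common subsequence is longer.

6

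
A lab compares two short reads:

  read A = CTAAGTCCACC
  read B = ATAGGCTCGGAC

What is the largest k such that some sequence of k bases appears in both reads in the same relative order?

7

Match T at read A[2]=read B[2], A at read A[3]=read B[3], G at read A[5]=read B[5], T at read A[6]=read B[7], C at read A[7]=read B[8], A at read A[9]=read B[11], C at read A[11]=read B[12] — 7 bases in the same relative order in both. Since dp[11][12] = 7, nothing longer is possible.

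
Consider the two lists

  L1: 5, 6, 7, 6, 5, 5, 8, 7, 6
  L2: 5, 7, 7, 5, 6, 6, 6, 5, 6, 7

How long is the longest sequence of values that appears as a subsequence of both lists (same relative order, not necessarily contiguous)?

Match 5 [1,4], 6 [2,6], 6 [4,7], 5 [5,8], 7 [8,10] — 5 values in the same relative order in both. Since dp[9][10] = 5, nothing longer is possible.

5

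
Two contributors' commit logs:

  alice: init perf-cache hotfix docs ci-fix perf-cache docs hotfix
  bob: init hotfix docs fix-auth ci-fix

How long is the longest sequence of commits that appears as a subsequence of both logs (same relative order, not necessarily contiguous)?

4

Taking init at alice[1]=bob[1] → hotfix at alice[3]=bob[2] → docs at alice[4]=bob[3] → ci-fix at alice[5]=bob[5] gives a common subsequence of length 4, and the DP table's final entry dp[8][5] is also 4, so no common subsequence is longer.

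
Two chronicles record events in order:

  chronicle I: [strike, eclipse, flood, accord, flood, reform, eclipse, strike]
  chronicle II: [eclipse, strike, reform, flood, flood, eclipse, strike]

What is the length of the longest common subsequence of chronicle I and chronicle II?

Match strike (chronicle I #1, chronicle II #2), flood (chronicle I #3, chronicle II #4), flood (chronicle I #5, chronicle II #5), eclipse (chronicle I #7, chronicle II #6), strike (chronicle I #8, chronicle II #7) — 5 events in the same relative order in both. The LCS DP gives dp[8][7] = 5, so this is optimal.

5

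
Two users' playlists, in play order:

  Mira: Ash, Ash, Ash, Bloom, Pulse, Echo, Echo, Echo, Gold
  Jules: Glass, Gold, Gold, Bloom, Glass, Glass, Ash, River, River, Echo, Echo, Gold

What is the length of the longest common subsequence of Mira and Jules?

Taking Ash [1,7]; then Echo [7,10]; then Echo [8,11]; then Gold [9,12] gives a common subsequence of length 4, and the DP table's final entry dp[9][12] is also 4, so no common subsequence is longer.

4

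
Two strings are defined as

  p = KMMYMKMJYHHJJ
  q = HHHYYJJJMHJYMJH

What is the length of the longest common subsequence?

One common subsequence of length 5: M (p #2, q #9), Y (p #4, q #12), M (p #7, q #13), J (p #8, q #14), H (p #11, q #15). Since dp[13][15] = 5, nothing longer is possible.

5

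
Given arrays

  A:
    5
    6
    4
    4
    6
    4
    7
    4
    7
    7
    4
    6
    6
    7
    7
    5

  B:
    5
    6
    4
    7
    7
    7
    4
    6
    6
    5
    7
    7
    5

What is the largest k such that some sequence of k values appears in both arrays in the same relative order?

Taking 5 at A[1]=B[1] → 6 at A[5]=B[2] → 4 at A[6]=B[3] → 7 at A[7]=B[4] → 7 at A[9]=B[5] → 7 at A[10]=B[6] → 4 at A[11]=B[7] → 6 at A[12]=B[8] → 6 at A[13]=B[9] → 7 at A[14]=B[11] → 7 at A[15]=B[12] → 5 at A[16]=B[13] gives a common subsequence of length 12. Since dp[16][13] = 12, nothing longer is possible.

12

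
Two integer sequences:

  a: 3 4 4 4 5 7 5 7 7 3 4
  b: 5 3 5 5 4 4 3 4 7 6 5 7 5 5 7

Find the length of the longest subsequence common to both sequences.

Pick 3 (a #1, b #2), 4 (a #2, b #5), 4 (a #3, b #6), 4 (a #4, b #8), 5 (a #5, b #11), 7 (a #6, b #12), 5 (a #7, b #14), 7 (a #9, b #15); all 8 values appear in both, in order. dp[11][15] = 8 confirms this is the maximum.

8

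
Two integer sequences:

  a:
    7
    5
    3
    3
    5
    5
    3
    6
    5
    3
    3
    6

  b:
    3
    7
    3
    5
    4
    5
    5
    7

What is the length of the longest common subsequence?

Let dp[i][j] be the LCS length of the first i values of a and the first j values of b. dp[i][j] = dp[i-1][j-1]+1 when the i-th and j-th values match, else max(dp[i-1][j], dp[i][j-1]).
    ·  3  7  3  5  4  5  5  7
 ·  0  0  0  0  0  0  0  0  0
 7  0  0  1  1  1  1  1  1  1
 5  0  0  1  1  2  2  2  2  2
 3  0  1  1  2  2  2  2  2  2
 3  0  1  1  2  2  2  2  2  2
 5  0  1  1  2  3  3  3  3  3
 5  0  1  1  2  3  3  4  4  4
 3  0  1  1  2  3  3  4  4  4
 6  0  1  1  2  3  3  4  4  4
 5  0  1  1  2  3  3  4  5  5
 3  0  1  1  2  3  3  4  5  5
 3  0  1  1  2  3  3  4  5  5
 6  0  1  1  2  3  3  4  5  5
dp[12][8] = 5. One LCS (by backtracking along matches): 7, 3, 5, 5, 5.

5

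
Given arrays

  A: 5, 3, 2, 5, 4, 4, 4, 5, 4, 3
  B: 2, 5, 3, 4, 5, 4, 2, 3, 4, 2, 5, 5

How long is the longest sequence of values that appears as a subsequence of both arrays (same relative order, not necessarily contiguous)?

Match 5 [1,2]; then 3 [2,3]; then 5 [4,5]; then 4 [5,6]; then 4 [6,9]; then 5 [8,12] — 6 values in the same relative order in both. The LCS DP gives dp[10][12] = 6, so this is optimal.

6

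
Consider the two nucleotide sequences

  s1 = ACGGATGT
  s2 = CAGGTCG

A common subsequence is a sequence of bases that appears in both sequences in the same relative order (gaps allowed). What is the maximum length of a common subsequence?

5

One common subsequence of length 5: A (s1 #1, s2 #2); then G (s1 #3, s2 #3); then G (s1 #4, s2 #4); then T (s1 #6, s2 #5); then G (s1 #7, s2 #7). Since dp[8][7] = 5, nothing longer is possible.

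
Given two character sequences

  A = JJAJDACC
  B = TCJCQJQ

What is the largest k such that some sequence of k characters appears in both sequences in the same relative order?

One common subsequence of length 2: J at A[1]=B[3], J at A[2]=B[6]. Since dp[8][7] = 2, nothing longer is possible.

2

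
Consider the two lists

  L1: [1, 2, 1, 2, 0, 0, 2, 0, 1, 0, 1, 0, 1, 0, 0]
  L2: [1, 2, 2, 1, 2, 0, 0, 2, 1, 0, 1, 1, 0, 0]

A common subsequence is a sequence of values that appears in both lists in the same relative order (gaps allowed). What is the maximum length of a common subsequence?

13

Pick 1 at L1[1]=L2[1], then 2 at L1[2]=L2[3], then 1 at L1[3]=L2[4], then 2 at L1[4]=L2[5], then 0 at L1[5]=L2[6], then 0 at L1[6]=L2[7], then 2 at L1[7]=L2[8], then 1 at L1[9]=L2[9], then 0 at L1[10]=L2[10], then 1 at L1[11]=L2[11], then 1 at L1[13]=L2[12], then 0 at L1[14]=L2[13], then 0 at L1[15]=L2[14]; all 13 values appear in both, in order. Since dp[15][14] = 13, nothing longer is possible.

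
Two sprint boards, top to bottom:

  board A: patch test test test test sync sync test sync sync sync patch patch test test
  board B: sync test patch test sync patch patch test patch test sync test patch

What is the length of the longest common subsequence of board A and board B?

7

Pick patch (board A #1, board B #3); then test (board A #2, board B #4); then test (board A #3, board B #8); then test (board A #5, board B #10); then sync (board A #7, board B #11); then test (board A #8, board B #12); then patch (board A #13, board B #13); all 7 tasks appear in both, in order. The LCS DP gives dp[15][13] = 7, so this is optimal.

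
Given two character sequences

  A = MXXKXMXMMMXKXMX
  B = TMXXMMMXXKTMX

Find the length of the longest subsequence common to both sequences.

10

One common subsequence of length 10: M at A[1]=B[2]; then X at A[3]=B[3]; then X at A[5]=B[4]; then M at A[6]=B[5]; then M at A[8]=B[6]; then M at A[9]=B[7]; then X at A[11]=B[9]; then K at A[12]=B[10]; then M at A[14]=B[12]; then X at A[15]=B[13]. Since dp[15][13] = 10, nothing longer is possible.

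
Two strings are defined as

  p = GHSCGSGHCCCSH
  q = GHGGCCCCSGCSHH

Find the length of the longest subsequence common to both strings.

9

Taking G at p[1]=q[1] → H at p[2]=q[2] → G at p[5]=q[3] → G at p[7]=q[4] → C at p[9]=q[7] → C at p[10]=q[8] → C at p[11]=q[11] → S at p[12]=q[12] → H at p[13]=q[14] gives a common subsequence of length 9. The LCS DP gives dp[13][14] = 9, so this is optimal.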